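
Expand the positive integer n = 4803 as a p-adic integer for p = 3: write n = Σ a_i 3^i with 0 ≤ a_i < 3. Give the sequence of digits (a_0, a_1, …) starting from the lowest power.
(a_0, a_1, …) = (0, 2, 2, 0, 2, 1, 0, 2)

Repeated division by 3 gives the digits low-to-high: 4803 = 2·3^1 + 2·3^2 + 2·3^4 + 1·3^5 + 2·3^7. Digit sequence: (0, 2, 2, 0, 2, 1, 0, 2).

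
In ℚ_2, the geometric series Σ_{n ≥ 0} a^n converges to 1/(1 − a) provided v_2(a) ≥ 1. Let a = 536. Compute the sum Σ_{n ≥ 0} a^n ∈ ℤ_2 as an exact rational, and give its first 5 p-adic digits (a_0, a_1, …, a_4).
Σ a^n = 1/(1 − a) = -1/535;  first 5 digits = (1, 0, 0, 1, 1)

v_2(a) = 3 ≥ 1, so the series converges in ℤ_2 to 1/(1 − a) = 1/(1 − 536) = -1/535. Expand this rational in ℤ_2: compute digits iteratively via d_i = x_i mod 2, x_{i+1} = (x_i − d_i)/2. The first 5 digits are (1, 0, 0, 1, 1).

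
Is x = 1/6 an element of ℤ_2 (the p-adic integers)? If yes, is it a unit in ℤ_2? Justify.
x ∉ ℤ_2 (v_2(x) = -1 < 0)

ℤ_2 = {x ∈ ℚ_2 : v_2(x) ≥ 0} and ℤ_2^× = {x ∈ ℤ_2 : v_2(x) = 0}. Here v_2(1/6) = v_2(num) − v_2(den) = -1; compare against these criteria.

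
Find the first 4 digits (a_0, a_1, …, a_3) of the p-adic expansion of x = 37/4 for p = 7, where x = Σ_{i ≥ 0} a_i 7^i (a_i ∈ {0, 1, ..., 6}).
(a_0, …, a_3) = (4, 6, 1, 5)

v_7(37/4) = 0 (numerator and denominator both coprime to 7), so x ∈ ℤ_7^×. Compute digits iteratively via a_i = x_i mod 7, x_{i+1} = (x_i − a_i)/7, with x_0 = x:
  x_0 = 37/4;  a_0 = 4;  x_1 = (x_0 − 4)/7 = 3/4
  x_1 = 3/4;  a_1 = 6;  x_2 = (x_1 − 6)/7 = -3/4
  x_2 = -3/4;  a_2 = 1;  x_3 = (x_2 − 1)/7 = -1/4
  x_3 = -1/4;  a_3 = 5;  x_4 = (x_3 − 5)/7 = -3/4
Digits: (4, 6, 1, 5).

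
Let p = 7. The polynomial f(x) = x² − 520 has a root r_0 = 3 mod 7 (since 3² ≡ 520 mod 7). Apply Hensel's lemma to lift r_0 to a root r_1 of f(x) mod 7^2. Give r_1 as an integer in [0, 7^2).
r_1 = 31 (mod 49)

Hensel's recurrence: r_{i+1} = r_i − f(r_i)·(f′(r_i))^{-1} mod 7^{i+2}, with f′(x) = 2x. Iterate:
  r_0 = 3 (mod 7)
  r_1 = 31 (mod 49)
Final: r_1 = 31, and one checks f(r_1) ≡ 0 mod 7^2.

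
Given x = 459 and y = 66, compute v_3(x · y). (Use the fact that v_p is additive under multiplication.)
v_3(30294) = 4

v_p(x) = 3 (factor: 459 = 3^3 · 17); v_p(y) = 1 (factor: 66 = 3^1 · 22). Additivity: v_p(xy) = v_p(x) + v_p(y) = 3 + 1 = 4. (Direct check: xy = 30294 = 3^4 · (374).)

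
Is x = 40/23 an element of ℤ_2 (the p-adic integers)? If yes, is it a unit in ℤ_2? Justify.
x ∈ ℤ_2 but not a unit; v_2(x) = 3 > 0

ℤ_2 = {x ∈ ℚ_2 : v_2(x) ≥ 0} and ℤ_2^× = {x ∈ ℤ_2 : v_2(x) = 0}. Here v_2(40/23) = v_2(num) − v_2(den) = 3; compare against these criteria.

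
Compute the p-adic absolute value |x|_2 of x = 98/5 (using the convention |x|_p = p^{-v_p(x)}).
|98/5|_2 = 1/2

Step 1 — compute v_2(x) by factoring powers of 2 out of the numerator and denominator: v_2(98/5) = 1. Step 2 — apply |x|_p = p^{-v_p(x)} = 2^{-1} = 1/2.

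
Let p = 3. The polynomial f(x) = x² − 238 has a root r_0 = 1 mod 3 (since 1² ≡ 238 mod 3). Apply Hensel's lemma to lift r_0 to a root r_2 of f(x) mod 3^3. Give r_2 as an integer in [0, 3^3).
r_2 = 7 (mod 27)

Hensel's recurrence: r_{i+1} = r_i − f(r_i)·(f′(r_i))^{-1} mod 3^{i+2}, with f′(x) = 2x. Iterate:
  r_0 = 1 (mod 3)
  r_1 = 7 (mod 9)
  r_2 = 7 (mod 27)
Final: r_2 = 7, and one checks f(r_2) ≡ 0 mod 3^3.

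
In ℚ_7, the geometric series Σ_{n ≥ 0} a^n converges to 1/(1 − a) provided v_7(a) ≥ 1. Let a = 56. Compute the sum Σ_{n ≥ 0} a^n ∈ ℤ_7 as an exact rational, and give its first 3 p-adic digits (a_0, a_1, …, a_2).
Σ a^n = 1/(1 − a) = -1/55;  first 3 digits = (1, 1, 2)

v_7(a) = 1 ≥ 1, so the series converges in ℤ_7 to 1/(1 − a) = 1/(1 − 56) = -1/55. Expand this rational in ℤ_7: compute digits iteratively via d_i = x_i mod 7, x_{i+1} = (x_i − d_i)/7. The first 3 digits are (1, 1, 2).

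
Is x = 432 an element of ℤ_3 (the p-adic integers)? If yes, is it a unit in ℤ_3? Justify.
x ∈ ℤ_3 but not a unit; v_3(x) = 3 > 0

ℤ_3 = {x ∈ ℚ_3 : v_3(x) ≥ 0} and ℤ_3^× = {x ∈ ℤ_3 : v_3(x) = 0}. Here v_3(432) = v_3(num) − v_3(den) = 3; compare against these criteria.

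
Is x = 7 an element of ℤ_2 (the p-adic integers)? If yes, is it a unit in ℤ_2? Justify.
x ∈ ℤ_2^× (unit); v_2(x) = 0

ℤ_2 = {x ∈ ℚ_2 : v_2(x) ≥ 0} and ℤ_2^× = {x ∈ ℤ_2 : v_2(x) = 0}. Here v_2(7) = v_2(num) − v_2(den) = 0; compare against these criteria.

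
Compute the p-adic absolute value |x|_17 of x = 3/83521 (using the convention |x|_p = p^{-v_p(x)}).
|3/83521|_17 = 83521

Step 1 — compute v_17(x) by factoring powers of 17 out of the numerator and denominator: v_17(3/83521) = -4. Step 2 — apply |x|_p = p^{-v_p(x)} = 17^{4} = 83521.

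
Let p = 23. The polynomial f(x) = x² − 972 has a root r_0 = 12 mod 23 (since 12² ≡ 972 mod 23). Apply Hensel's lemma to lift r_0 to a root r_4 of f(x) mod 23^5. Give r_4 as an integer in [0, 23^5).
r_4 = 5915060 (mod 6436343)

Hensel's recurrence: r_{i+1} = r_i − f(r_i)·(f′(r_i))^{-1} mod 23^{i+2}, with f′(x) = 2x. Iterate:
  r_0 = 12 (mod 23)
  r_1 = 311 (mod 529)
  r_2 = 1898 (mod 12167)
  r_3 = 38399 (mod 279841)
  r_4 = 5915060 (mod 6436343)
Final: r_4 = 5915060, and one checks f(r_4) ≡ 0 mod 23^5.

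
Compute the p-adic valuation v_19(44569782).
v_19(44569782) = 5

v_19(n) is the largest exponent k such that 19^k divides n. Factor out: 44569782 = 19^5 · 18. (Sign doesn't affect v_p.) So v_19(44569782) = 5.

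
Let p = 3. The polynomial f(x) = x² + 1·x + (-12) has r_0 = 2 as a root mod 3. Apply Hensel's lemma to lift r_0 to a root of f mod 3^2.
r_1 = 5 (mod 9)

Hensel: r_{i+1} = r_i − f(r_i)·(f′(r_i))^{-1} mod 3^{i+2}, f′(x) = 2x + 1. Iterate:
  r_0 = 2 (mod 3)
  r_1 = 5 (mod 9)
Final: r = 5 satisfies f(r) ≡ 0 mod 3^2.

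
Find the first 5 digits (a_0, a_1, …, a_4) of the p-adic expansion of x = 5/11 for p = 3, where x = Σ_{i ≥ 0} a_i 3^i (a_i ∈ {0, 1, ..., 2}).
(a_0, …, a_4) = (1, 2, 2, 1, 1)

v_3(5/11) = 0 (numerator and denominator both coprime to 3), so x ∈ ℤ_3^×. Compute digits iteratively via a_i = x_i mod 3, x_{i+1} = (x_i − a_i)/3, with x_0 = x:
  x_0 = 5/11;  a_0 = 1;  x_1 = (x_0 − 1)/3 = -2/11
  x_1 = -2/11;  a_1 = 2;  x_2 = (x_1 − 2)/3 = -8/11
  x_2 = -8/11;  a_2 = 2;  x_3 = (x_2 − 2)/3 = -10/11
  x_3 = -10/11;  a_3 = 1;  x_4 = (x_3 − 1)/3 = -7/11
  x_4 = -7/11;  a_4 = 1;  x_5 = (x_4 − 1)/3 = -6/11
Digits: (1, 2, 2, 1, 1).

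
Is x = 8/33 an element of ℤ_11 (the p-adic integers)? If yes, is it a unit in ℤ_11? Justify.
x ∉ ℤ_11 (v_11(x) = -1 < 0)

ℤ_11 = {x ∈ ℚ_11 : v_11(x) ≥ 0} and ℤ_11^× = {x ∈ ℤ_11 : v_11(x) = 0}. Here v_11(8/33) = v_11(num) − v_11(den) = -1; compare against these criteria.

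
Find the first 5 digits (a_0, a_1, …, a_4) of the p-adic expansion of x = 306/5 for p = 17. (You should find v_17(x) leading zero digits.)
(a_0, …, a_4) = (0, 7, 10, 13, 6)

v_17(306/5) = 1, so a_0 = ... = a_0 = 0. Factor out: x = 17^1 · u with u = 18/5 a unit in ℤ_17. Expand u iteratively via a_{v+i} = u_i mod 17, u_{i+1} = (u_i − a_{v+i})/17:
  u_0 = 18/5;  a_1 = 7;  u_1 = (u_0 − 7)/17 = -1/5
  u_1 = -1/5;  a_2 = 10;  u_2 = (u_1 − 10)/17 = -3/5
  u_2 = -3/5;  a_3 = 13;  u_3 = (u_2 − 13)/17 = -4/5
  u_3 = -4/5;  a_4 = 6;  u_4 = (u_3 − 6)/17 = -2/5
Digits: (0, 7, 10, 13, 6).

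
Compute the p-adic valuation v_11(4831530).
v_11(4831530) = 5

v_11(n) is the largest exponent k such that 11^k divides n. Factor out: 4831530 = 11^5 · 30. (Sign doesn't affect v_p.) So v_11(4831530) = 5.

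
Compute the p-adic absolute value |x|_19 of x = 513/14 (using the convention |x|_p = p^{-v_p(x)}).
|513/14|_19 = 1/19

Step 1 — compute v_19(x) by factoring powers of 19 out of the numerator and denominator: v_19(513/14) = 1. Step 2 — apply |x|_p = p^{-v_p(x)} = 19^{-1} = 1/19.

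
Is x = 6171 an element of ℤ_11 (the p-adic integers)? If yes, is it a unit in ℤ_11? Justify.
x ∈ ℤ_11 but not a unit; v_11(x) = 2 > 0

ℤ_11 = {x ∈ ℚ_11 : v_11(x) ≥ 0} and ℤ_11^× = {x ∈ ℤ_11 : v_11(x) = 0}. Here v_11(6171) = v_11(num) − v_11(den) = 2; compare against these criteria.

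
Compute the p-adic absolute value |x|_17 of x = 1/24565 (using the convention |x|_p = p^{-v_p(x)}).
|1/24565|_17 = 4913

Step 1 — compute v_17(x) by factoring powers of 17 out of the numerator and denominator: v_17(1/24565) = -3. Step 2 — apply |x|_p = p^{-v_p(x)} = 17^{3} = 4913.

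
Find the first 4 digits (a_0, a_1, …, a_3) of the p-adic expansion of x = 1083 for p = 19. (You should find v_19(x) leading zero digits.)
(a_0, …, a_3) = (0, 0, 3, 0)

v_19(1083) = 2, so a_0 = ... = a_1 = 0. Factor out: x = 19^2 · u with u = 3 a unit in ℤ_19. Expand u iteratively via a_{v+i} = u_i mod 19, u_{i+1} = (u_i − a_{v+i})/19:
  u_0 = 3;  a_2 = 3;  u_1 = (u_0 − 3)/19 = 0
  u_1 = 0;  a_3 = 0;  u_2 = (u_1 − 0)/19 = 0
Digits: (0, 0, 3, 0).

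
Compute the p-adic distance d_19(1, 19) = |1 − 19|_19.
d_19(1, 19) = 1

Step 1 — x − y = 1 − 19 = -18. Step 2 — v_19(-18) = 0 (factor: -18 = −(19^0 · 18); the sign does not affect v_p). Step 3 — |x − y|_19 = 19^{0} = 1.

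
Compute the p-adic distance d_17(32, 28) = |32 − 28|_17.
d_17(32, 28) = 1

Step 1 — x − y = 32 − 28 = 4. Step 2 — v_17(4) = 0 (factor: 4 = (17^0 · 4); the sign does not affect v_p). Step 3 — |x − y|_17 = 17^{0} = 1.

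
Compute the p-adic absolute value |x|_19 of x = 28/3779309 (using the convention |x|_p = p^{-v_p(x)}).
|28/3779309|_19 = 130321

Step 1 — compute v_19(x) by factoring powers of 19 out of the numerator and denominator: v_19(28/3779309) = -4. Step 2 — apply |x|_p = p^{-v_p(x)} = 19^{4} = 130321.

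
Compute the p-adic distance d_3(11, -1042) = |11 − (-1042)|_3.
d_3(11, -1042) = 1/81

Step 1 — x − y = 11 − (-1042) = 1053. Step 2 — v_3(1053) = 4 (factor: 1053 = (3^4 · 13); the sign does not affect v_p). Step 3 — |x − y|_3 = 3^{-4} = 1/81.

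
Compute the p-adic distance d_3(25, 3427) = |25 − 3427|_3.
d_3(25, 3427) = 1/243

Step 1 — x − y = 25 − 3427 = -3402. Step 2 — v_3(-3402) = 5 (factor: -3402 = −(3^5 · 14); the sign does not affect v_p). Step 3 — |x − y|_3 = 3^{-5} = 1/243.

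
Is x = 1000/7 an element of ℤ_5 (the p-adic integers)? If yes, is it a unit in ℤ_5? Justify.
x ∈ ℤ_5 but not a unit; v_5(x) = 3 > 0

ℤ_5 = {x ∈ ℚ_5 : v_5(x) ≥ 0} and ℤ_5^× = {x ∈ ℤ_5 : v_5(x) = 0}. Here v_5(1000/7) = v_5(num) − v_5(den) = 3; compare against these criteria.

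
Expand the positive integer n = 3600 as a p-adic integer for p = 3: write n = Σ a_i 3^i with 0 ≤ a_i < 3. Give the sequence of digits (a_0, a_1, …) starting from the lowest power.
(a_0, a_1, …) = (0, 0, 1, 1, 2, 2, 1, 1)

Repeated division by 3 gives the digits low-to-high: 3600 = 1·3^2 + 1·3^3 + 2·3^4 + 2·3^5 + 1·3^6 + 1·3^7. Digit sequence: (0, 0, 1, 1, 2, 2, 1, 1).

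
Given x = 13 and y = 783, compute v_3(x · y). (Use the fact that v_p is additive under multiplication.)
v_3(10179) = 3

v_p(x) = 0 (factor: 13 = 3^0 · 13); v_p(y) = 3 (factor: 783 = 3^3 · 29). Additivity: v_p(xy) = v_p(x) + v_p(y) = 0 + 3 = 3. (Direct check: xy = 10179 = 3^3 · (377).)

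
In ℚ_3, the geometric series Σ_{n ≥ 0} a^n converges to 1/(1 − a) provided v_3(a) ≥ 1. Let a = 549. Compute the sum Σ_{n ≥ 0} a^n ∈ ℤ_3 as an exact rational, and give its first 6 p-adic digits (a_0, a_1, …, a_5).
Σ a^n = 1/(1 − a) = -1/548;  first 6 digits = (1, 0, 1, 2, 1, 0)

v_3(a) = 2 ≥ 1, so the series converges in ℤ_3 to 1/(1 − a) = 1/(1 − 549) = -1/548. Expand this rational in ℤ_3: compute digits iteratively via d_i = x_i mod 3, x_{i+1} = (x_i − d_i)/3. The first 6 digits are (1, 0, 1, 2, 1, 0).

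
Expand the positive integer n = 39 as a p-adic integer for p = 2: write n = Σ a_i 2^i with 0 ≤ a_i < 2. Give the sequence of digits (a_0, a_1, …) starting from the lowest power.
(a_0, a_1, …) = (1, 1, 1, 0, 0, 1)

Repeated division by 2 gives the digits low-to-high: 39 = 1 + 1·2^1 + 1·2^2 + 1·2^5. Digit sequence: (1, 1, 1, 0, 0, 1).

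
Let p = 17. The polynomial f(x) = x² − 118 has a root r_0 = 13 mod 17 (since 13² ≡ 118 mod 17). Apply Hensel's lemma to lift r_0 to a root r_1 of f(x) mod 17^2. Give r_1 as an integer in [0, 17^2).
r_1 = 200 (mod 289)

Hensel's recurrence: r_{i+1} = r_i − f(r_i)·(f′(r_i))^{-1} mod 17^{i+2}, with f′(x) = 2x. Iterate:
  r_0 = 13 (mod 17)
  r_1 = 200 (mod 289)
Final: r_1 = 200, and one checks f(r_1) ≡ 0 mod 17^2.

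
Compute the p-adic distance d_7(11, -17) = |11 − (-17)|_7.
d_7(11, -17) = 1/7

Step 1 — x − y = 11 − (-17) = 28. Step 2 — v_7(28) = 1 (factor: 28 = (7^1 · 4); the sign does not affect v_p). Step 3 — |x − y|_7 = 7^{-1} = 1/7.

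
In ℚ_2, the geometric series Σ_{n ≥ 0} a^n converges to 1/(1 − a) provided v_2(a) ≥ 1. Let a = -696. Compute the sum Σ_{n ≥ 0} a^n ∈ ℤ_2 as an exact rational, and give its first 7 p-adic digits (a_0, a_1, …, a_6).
Σ a^n = 1/(1 − a) = 1/697;  first 7 digits = (1, 0, 0, 1, 0, 0, 0)

v_2(a) = 3 ≥ 1, so the series converges in ℤ_2 to 1/(1 − a) = 1/(1 − (-696)) = 1/697. Expand this rational in ℤ_2: compute digits iteratively via d_i = x_i mod 2, x_{i+1} = (x_i − d_i)/2. The first 7 digits are (1, 0, 0, 1, 0, 0, 0).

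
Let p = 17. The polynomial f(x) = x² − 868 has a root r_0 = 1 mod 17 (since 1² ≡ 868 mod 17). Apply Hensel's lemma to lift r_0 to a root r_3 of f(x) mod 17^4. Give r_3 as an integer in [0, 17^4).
r_3 = 42195 (mod 83521)

Hensel's recurrence: r_{i+1} = r_i − f(r_i)·(f′(r_i))^{-1} mod 17^{i+2}, with f′(x) = 2x. Iterate:
  r_0 = 1 (mod 17)
  r_1 = 1 (mod 289)
  r_2 = 2891 (mod 4913)
  r_3 = 42195 (mod 83521)
Final: r_3 = 42195, and one checks f(r_3) ≡ 0 mod 17^4.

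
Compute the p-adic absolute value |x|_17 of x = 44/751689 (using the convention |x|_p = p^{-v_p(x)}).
|44/751689|_17 = 83521

Step 1 — compute v_17(x) by factoring powers of 17 out of the numerator and denominator: v_17(44/751689) = -4. Step 2 — apply |x|_p = p^{-v_p(x)} = 17^{4} = 83521.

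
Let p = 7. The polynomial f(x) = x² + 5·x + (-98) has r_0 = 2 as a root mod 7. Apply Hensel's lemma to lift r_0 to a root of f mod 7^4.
r_3 = 1416 (mod 2401)

Hensel: r_{i+1} = r_i − f(r_i)·(f′(r_i))^{-1} mod 7^{i+2}, f′(x) = 2x + 5. Iterate:
  r_0 = 2 (mod 7)
  r_1 = 44 (mod 49)
  r_2 = 44 (mod 343)
  r_3 = 1416 (mod 2401)
Final: r = 1416 satisfies f(r) ≡ 0 mod 7^4.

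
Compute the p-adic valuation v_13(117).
v_13(117) = 1

v_13(n) is the largest exponent k such that 13^k divides n. Factor out: 117 = 13^1 · 9. (Sign doesn't affect v_p.) So v_13(117) = 1.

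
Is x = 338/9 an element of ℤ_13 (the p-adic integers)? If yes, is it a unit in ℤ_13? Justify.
x ∈ ℤ_13 but not a unit; v_13(x) = 2 > 0

ℤ_13 = {x ∈ ℚ_13 : v_13(x) ≥ 0} and ℤ_13^× = {x ∈ ℤ_13 : v_13(x) = 0}. Here v_13(338/9) = v_13(num) − v_13(den) = 2; compare against these criteria.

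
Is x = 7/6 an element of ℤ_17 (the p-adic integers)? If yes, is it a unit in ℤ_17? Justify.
x ∈ ℤ_17^× (unit); v_17(x) = 0

ℤ_17 = {x ∈ ℚ_17 : v_17(x) ≥ 0} and ℤ_17^× = {x ∈ ℤ_17 : v_17(x) = 0}. Here v_17(7/6) = v_17(num) − v_17(den) = 0; compare against these criteria.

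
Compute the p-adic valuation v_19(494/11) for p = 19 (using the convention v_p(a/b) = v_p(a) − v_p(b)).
v_19(494/11) = 1

Factor powers of 19 from the numerator and denominator of the reduced fraction: 494 = 19^1 · 26 and 11 = 19^0 · 11. Apply v_p(a/b) = v_p(a) − v_p(b): v_19(494/11) = 1 − 0 = 1.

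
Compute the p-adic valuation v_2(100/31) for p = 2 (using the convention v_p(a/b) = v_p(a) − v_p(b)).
v_2(100/31) = 2

Factor powers of 2 from the numerator and denominator of the reduced fraction: 100 = 2^2 · 25 and 31 = 2^0 · 31. Apply v_p(a/b) = v_p(a) − v_p(b): v_2(100/31) = 2 − 0 = 2.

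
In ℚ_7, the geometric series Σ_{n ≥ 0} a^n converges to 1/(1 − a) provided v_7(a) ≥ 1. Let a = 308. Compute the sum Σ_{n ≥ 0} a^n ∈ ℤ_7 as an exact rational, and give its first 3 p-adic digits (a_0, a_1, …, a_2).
Σ a^n = 1/(1 − a) = -1/307;  first 3 digits = (1, 2, 3)

v_7(a) = 1 ≥ 1, so the series converges in ℤ_7 to 1/(1 − a) = 1/(1 − 308) = -1/307. Expand this rational in ℤ_7: compute digits iteratively via d_i = x_i mod 7, x_{i+1} = (x_i − d_i)/7. The first 3 digits are (1, 2, 3).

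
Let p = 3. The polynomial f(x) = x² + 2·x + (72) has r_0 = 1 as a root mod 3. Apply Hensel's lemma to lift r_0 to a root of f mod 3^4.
r_3 = 34 (mod 81)

Hensel: r_{i+1} = r_i − f(r_i)·(f′(r_i))^{-1} mod 3^{i+2}, f′(x) = 2x + 2. Iterate:
  r_0 = 1 (mod 3)
  r_1 = 7 (mod 9)
  r_2 = 7 (mod 27)
  r_3 = 34 (mod 81)
Final: r = 34 satisfies f(r) ≡ 0 mod 3^4.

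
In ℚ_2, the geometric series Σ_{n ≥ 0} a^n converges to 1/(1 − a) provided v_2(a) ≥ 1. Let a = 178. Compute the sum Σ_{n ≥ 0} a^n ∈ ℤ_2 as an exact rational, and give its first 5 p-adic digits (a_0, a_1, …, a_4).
Σ a^n = 1/(1 − a) = -1/177;  first 5 digits = (1, 1, 1, 1, 0)

v_2(a) = 1 ≥ 1, so the series converges in ℤ_2 to 1/(1 − a) = 1/(1 − 178) = -1/177. Expand this rational in ℤ_2: compute digits iteratively via d_i = x_i mod 2, x_{i+1} = (x_i − d_i)/2. The first 5 digits are (1, 1, 1, 1, 0).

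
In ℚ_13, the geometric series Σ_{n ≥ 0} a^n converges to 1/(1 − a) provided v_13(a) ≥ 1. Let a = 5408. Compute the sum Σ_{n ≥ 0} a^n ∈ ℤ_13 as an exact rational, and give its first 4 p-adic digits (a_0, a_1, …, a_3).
Σ a^n = 1/(1 − a) = -1/5407;  first 4 digits = (1, 0, 6, 2)

v_13(a) = 2 ≥ 1, so the series converges in ℤ_13 to 1/(1 − a) = 1/(1 − 5408) = -1/5407. Expand this rational in ℤ_13: compute digits iteratively via d_i = x_i mod 13, x_{i+1} = (x_i − d_i)/13. The first 4 digits are (1, 0, 6, 2).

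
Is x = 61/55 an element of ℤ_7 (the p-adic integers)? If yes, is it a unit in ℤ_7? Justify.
x ∈ ℤ_7^× (unit); v_7(x) = 0

ℤ_7 = {x ∈ ℚ_7 : v_7(x) ≥ 0} and ℤ_7^× = {x ∈ ℤ_7 : v_7(x) = 0}. Here v_7(61/55) = v_7(num) − v_7(den) = 0; compare against these criteria.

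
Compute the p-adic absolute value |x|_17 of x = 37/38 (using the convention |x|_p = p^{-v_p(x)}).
|37/38|_17 = 1

Step 1 — compute v_17(x) by factoring powers of 17 out of the numerator and denominator: v_17(37/38) = 0. Step 2 — apply |x|_p = p^{-v_p(x)} = 17^{0} = 1.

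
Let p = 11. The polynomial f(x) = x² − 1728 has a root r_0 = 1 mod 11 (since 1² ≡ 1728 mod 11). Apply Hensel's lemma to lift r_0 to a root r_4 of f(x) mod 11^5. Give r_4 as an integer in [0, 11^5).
r_4 = 19196 (mod 161051)

Hensel's recurrence: r_{i+1} = r_i − f(r_i)·(f′(r_i))^{-1} mod 11^{i+2}, with f′(x) = 2x. Iterate:
  r_0 = 1 (mod 11)
  r_1 = 78 (mod 121)
  r_2 = 562 (mod 1331)
  r_3 = 4555 (mod 14641)
  r_4 = 19196 (mod 161051)
Final: r_4 = 19196, and one checks f(r_4) ≡ 0 mod 11^5.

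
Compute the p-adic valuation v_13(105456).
v_13(105456) = 3

v_13(n) is the largest exponent k such that 13^k divides n. Factor out: 105456 = 13^3 · 48. (Sign doesn't affect v_p.) So v_13(105456) = 3.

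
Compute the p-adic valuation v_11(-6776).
v_11(-6776) = 2

v_11(n) is the largest exponent k such that 11^k divides n. Factor out: -6776 = -11^2 · 56. (Sign doesn't affect v_p.) So v_11(-6776) = 2.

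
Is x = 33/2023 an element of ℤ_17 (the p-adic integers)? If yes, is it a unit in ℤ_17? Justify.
x ∉ ℤ_17 (v_17(x) = -2 < 0)

ℤ_17 = {x ∈ ℚ_17 : v_17(x) ≥ 0} and ℤ_17^× = {x ∈ ℤ_17 : v_17(x) = 0}. Here v_17(33/2023) = v_17(num) − v_17(den) = -2; compare against these criteria.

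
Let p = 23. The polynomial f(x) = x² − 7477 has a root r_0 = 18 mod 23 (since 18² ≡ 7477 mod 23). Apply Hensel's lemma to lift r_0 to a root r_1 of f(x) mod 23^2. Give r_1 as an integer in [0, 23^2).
r_1 = 202 (mod 529)

Hensel's recurrence: r_{i+1} = r_i − f(r_i)·(f′(r_i))^{-1} mod 23^{i+2}, with f′(x) = 2x. Iterate:
  r_0 = 18 (mod 23)
  r_1 = 202 (mod 529)
Final: r_1 = 202, and one checks f(r_1) ≡ 0 mod 23^2.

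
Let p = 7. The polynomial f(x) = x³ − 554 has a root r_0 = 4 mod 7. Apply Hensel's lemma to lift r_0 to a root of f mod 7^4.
r_3 = 1915 (mod 2401)

Hensel: r_{i+1} = r_i − f(r_i)/f′(r_i) mod 7^{i+2}, where f′(x) = 3x². Iterate:
  r_0 = 4 (mod 7)
  r_1 = 4 (mod 49)
  r_2 = 200 (mod 343)
  r_3 = 1915 (mod 2401)
Final: r = 1915 with f(r) ≡ 0 mod 7^4.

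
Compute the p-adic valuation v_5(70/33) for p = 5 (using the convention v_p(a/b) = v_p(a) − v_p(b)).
v_5(70/33) = 1

Factor powers of 5 from the numerator and denominator of the reduced fraction: 70 = 5^1 · 14 and 33 = 5^0 · 33. Apply v_p(a/b) = v_p(a) − v_p(b): v_5(70/33) = 1 − 0 = 1.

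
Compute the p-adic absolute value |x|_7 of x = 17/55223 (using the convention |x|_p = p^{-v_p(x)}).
|17/55223|_7 = 2401

Step 1 — compute v_7(x) by factoring powers of 7 out of the numerator and denominator: v_7(17/55223) = -4. Step 2 — apply |x|_p = p^{-v_p(x)} = 7^{4} = 2401.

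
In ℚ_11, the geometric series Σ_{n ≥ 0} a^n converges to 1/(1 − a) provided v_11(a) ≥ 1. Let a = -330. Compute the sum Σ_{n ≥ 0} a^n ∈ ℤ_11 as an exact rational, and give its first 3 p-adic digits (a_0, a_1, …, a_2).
Σ a^n = 1/(1 − a) = 1/331;  first 3 digits = (1, 3, 6)

v_11(a) = 1 ≥ 1, so the series converges in ℤ_11 to 1/(1 − a) = 1/(1 − (-330)) = 1/331. Expand this rational in ℤ_11: compute digits iteratively via d_i = x_i mod 11, x_{i+1} = (x_i − d_i)/11. The first 3 digits are (1, 3, 6).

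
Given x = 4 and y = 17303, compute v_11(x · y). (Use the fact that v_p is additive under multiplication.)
v_11(69212) = 3

v_p(x) = 0 (factor: 4 = 11^0 · 4); v_p(y) = 3 (factor: 17303 = 11^3 · 13). Additivity: v_p(xy) = v_p(x) + v_p(y) = 0 + 3 = 3. (Direct check: xy = 69212 = 11^3 · (52).)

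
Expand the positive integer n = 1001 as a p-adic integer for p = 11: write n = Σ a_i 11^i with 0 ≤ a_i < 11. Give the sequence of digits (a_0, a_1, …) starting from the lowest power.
(a_0, a_1, …) = (0, 3, 8)

Repeated division by 11 gives the digits low-to-high: 1001 = 3·11^1 + 8·11^2. Digit sequence: (0, 3, 8).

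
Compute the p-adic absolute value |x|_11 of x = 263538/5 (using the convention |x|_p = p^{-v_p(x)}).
|263538/5|_11 = 1/14641

Step 1 — compute v_11(x) by factoring powers of 11 out of the numerator and denominator: v_11(263538/5) = 4. Step 2 — apply |x|_p = p^{-v_p(x)} = 11^{-4} = 1/14641.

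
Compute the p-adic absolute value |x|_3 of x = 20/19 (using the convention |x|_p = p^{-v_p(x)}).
|20/19|_3 = 1

Step 1 — compute v_3(x) by factoring powers of 3 out of the numerator and denominator: v_3(20/19) = 0. Step 2 — apply |x|_p = p^{-v_p(x)} = 3^{0} = 1.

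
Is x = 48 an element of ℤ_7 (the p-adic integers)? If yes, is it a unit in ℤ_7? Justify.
x ∈ ℤ_7^× (unit); v_7(x) = 0

ℤ_7 = {x ∈ ℚ_7 : v_7(x) ≥ 0} and ℤ_7^× = {x ∈ ℤ_7 : v_7(x) = 0}. Here v_7(48) = v_7(num) − v_7(den) = 0; compare against these criteria.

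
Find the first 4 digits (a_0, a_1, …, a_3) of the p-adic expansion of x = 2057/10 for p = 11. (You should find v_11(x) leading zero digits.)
(a_0, …, a_3) = (0, 0, 5, 3)

v_11(2057/10) = 2, so a_0 = ... = a_1 = 0. Factor out: x = 11^2 · u with u = 17/10 a unit in ℤ_11. Expand u iteratively via a_{v+i} = u_i mod 11, u_{i+1} = (u_i − a_{v+i})/11:
  u_0 = 17/10;  a_2 = 5;  u_1 = (u_0 − 5)/11 = -3/10
  u_1 = -3/10;  a_3 = 3;  u_2 = (u_1 − 3)/11 = -3/10
Digits: (0, 0, 5, 3).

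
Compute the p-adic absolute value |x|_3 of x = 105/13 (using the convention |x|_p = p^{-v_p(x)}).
|105/13|_3 = 1/3

Step 1 — compute v_3(x) by factoring powers of 3 out of the numerator and denominator: v_3(105/13) = 1. Step 2 — apply |x|_p = p^{-v_p(x)} = 3^{-1} = 1/3.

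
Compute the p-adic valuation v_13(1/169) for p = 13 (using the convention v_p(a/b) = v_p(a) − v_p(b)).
v_13(1/169) = -2

Factor powers of 13 from the numerator and denominator of the reduced fraction: 1 = 13^0 · 1 and 169 = 13^2 · 1. Apply v_p(a/b) = v_p(a) − v_p(b): v_13(1/169) = 0 − 2 = -2.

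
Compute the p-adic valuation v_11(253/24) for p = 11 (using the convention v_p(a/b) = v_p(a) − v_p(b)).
v_11(253/24) = 1

Factor powers of 11 from the numerator and denominator of the reduced fraction: 253 = 11^1 · 23 and 24 = 11^0 · 24. Apply v_p(a/b) = v_p(a) − v_p(b): v_11(253/24) = 1 − 0 = 1.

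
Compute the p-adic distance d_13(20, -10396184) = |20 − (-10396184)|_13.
d_13(20, -10396184) = 1/371293

Step 1 — x − y = 20 − (-10396184) = 10396204. Step 2 — v_13(10396204) = 5 (factor: 10396204 = (13^5 · 28); the sign does not affect v_p). Step 3 — |x − y|_13 = 13^{-5} = 1/371293.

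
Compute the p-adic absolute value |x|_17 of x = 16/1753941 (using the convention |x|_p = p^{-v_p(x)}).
|16/1753941|_17 = 83521

Step 1 — compute v_17(x) by factoring powers of 17 out of the numerator and denominator: v_17(16/1753941) = -4. Step 2 — apply |x|_p = p^{-v_p(x)} = 17^{4} = 83521.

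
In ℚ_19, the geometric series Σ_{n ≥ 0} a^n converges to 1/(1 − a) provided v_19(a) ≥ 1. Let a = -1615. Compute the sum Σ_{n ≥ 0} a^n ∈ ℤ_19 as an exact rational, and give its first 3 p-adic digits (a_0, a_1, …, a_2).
Σ a^n = 1/(1 − a) = 1/1616;  first 3 digits = (1, 10, 0)

v_19(a) = 1 ≥ 1, so the series converges in ℤ_19 to 1/(1 − a) = 1/(1 − (-1615)) = 1/1616. Expand this rational in ℤ_19: compute digits iteratively via d_i = x_i mod 19, x_{i+1} = (x_i − d_i)/19. The first 3 digits are (1, 10, 0).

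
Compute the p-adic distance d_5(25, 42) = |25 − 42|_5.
d_5(25, 42) = 1

Step 1 — x − y = 25 − 42 = -17. Step 2 — v_5(-17) = 0 (factor: -17 = −(5^0 · 17); the sign does not affect v_p). Step 3 — |x − y|_5 = 5^{0} = 1.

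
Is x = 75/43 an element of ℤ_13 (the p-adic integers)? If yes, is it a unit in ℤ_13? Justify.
x ∈ ℤ_13^× (unit); v_13(x) = 0

ℤ_13 = {x ∈ ℚ_13 : v_13(x) ≥ 0} and ℤ_13^× = {x ∈ ℤ_13 : v_13(x) = 0}. Here v_13(75/43) = v_13(num) − v_13(den) = 0; compare against these criteria.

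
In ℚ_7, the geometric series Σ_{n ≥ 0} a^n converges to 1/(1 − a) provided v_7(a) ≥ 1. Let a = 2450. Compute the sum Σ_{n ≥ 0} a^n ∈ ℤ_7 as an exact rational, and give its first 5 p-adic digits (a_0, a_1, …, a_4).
Σ a^n = 1/(1 − a) = -1/2449;  first 5 digits = (1, 0, 1, 0, 2)

v_7(a) = 2 ≥ 1, so the series converges in ℤ_7 to 1/(1 − a) = 1/(1 − 2450) = -1/2449. Expand this rational in ℤ_7: compute digits iteratively via d_i = x_i mod 7, x_{i+1} = (x_i − d_i)/7. The first 5 digits are (1, 0, 1, 0, 2).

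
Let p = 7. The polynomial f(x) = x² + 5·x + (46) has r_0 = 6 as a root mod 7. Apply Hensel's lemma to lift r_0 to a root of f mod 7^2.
r_1 = 34 (mod 49)

Hensel: r_{i+1} = r_i − f(r_i)·(f′(r_i))^{-1} mod 7^{i+2}, f′(x) = 2x + 5. Iterate:
  r_0 = 6 (mod 7)
  r_1 = 34 (mod 49)
Final: r = 34 satisfies f(r) ≡ 0 mod 7^2.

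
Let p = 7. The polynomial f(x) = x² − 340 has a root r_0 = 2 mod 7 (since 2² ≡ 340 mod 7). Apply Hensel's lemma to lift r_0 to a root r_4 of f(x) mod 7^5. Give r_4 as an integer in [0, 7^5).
r_4 = 14786 (mod 16807)

Hensel's recurrence: r_{i+1} = r_i − f(r_i)·(f′(r_i))^{-1} mod 7^{i+2}, with f′(x) = 2x. Iterate:
  r_0 = 2 (mod 7)
  r_1 = 37 (mod 49)
  r_2 = 37 (mod 343)
  r_3 = 380 (mod 2401)
  r_4 = 14786 (mod 16807)
Final: r_4 = 14786, and one checks f(r_4) ≡ 0 mod 7^5.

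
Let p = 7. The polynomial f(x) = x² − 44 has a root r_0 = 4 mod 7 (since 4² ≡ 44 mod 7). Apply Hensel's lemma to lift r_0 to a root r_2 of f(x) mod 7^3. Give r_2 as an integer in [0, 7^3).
r_2 = 81 (mod 343)

Hensel's recurrence: r_{i+1} = r_i − f(r_i)·(f′(r_i))^{-1} mod 7^{i+2}, with f′(x) = 2x. Iterate:
  r_0 = 4 (mod 7)
  r_1 = 32 (mod 49)
  r_2 = 81 (mod 343)
Final: r_2 = 81, and one checks f(r_2) ≡ 0 mod 7^3.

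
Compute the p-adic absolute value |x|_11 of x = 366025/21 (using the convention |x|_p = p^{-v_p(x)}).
|366025/21|_11 = 1/14641

Step 1 — compute v_11(x) by factoring powers of 11 out of the numerator and denominator: v_11(366025/21) = 4. Step 2 — apply |x|_p = p^{-v_p(x)} = 11^{-4} = 1/14641.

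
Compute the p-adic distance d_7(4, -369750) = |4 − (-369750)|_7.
d_7(4, -369750) = 1/16807

Step 1 — x − y = 4 − (-369750) = 369754. Step 2 — v_7(369754) = 5 (factor: 369754 = (7^5 · 22); the sign does not affect v_p). Step 3 — |x − y|_7 = 7^{-5} = 1/16807.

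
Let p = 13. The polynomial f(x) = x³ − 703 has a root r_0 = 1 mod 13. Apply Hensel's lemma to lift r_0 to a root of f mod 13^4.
r_3 = 22374 (mod 28561)

Hensel: r_{i+1} = r_i − f(r_i)/f′(r_i) mod 13^{i+2}, where f′(x) = 3x². Iterate:
  r_0 = 1 (mod 13)
  r_1 = 66 (mod 169)
  r_2 = 404 (mod 2197)
  r_3 = 22374 (mod 28561)
Final: r = 22374 with f(r) ≡ 0 mod 13^4.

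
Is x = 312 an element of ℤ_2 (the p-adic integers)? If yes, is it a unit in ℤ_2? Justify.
x ∈ ℤ_2 but not a unit; v_2(x) = 3 > 0

ℤ_2 = {x ∈ ℚ_2 : v_2(x) ≥ 0} and ℤ_2^× = {x ∈ ℤ_2 : v_2(x) = 0}. Here v_2(312) = v_2(num) − v_2(den) = 3; compare against these criteria.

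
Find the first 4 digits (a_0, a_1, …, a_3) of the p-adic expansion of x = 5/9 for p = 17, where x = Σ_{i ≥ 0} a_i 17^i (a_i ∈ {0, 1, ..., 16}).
(a_0, …, a_3) = (10, 7, 9, 7)

v_17(5/9) = 0 (numerator and denominator both coprime to 17), so x ∈ ℤ_17^×. Compute digits iteratively via a_i = x_i mod 17, x_{i+1} = (x_i − a_i)/17, with x_0 = x:
  x_0 = 5/9;  a_0 = 10;  x_1 = (x_0 − 10)/17 = -5/9
  x_1 = -5/9;  a_1 = 7;  x_2 = (x_1 − 7)/17 = -4/9
  x_2 = -4/9;  a_2 = 9;  x_3 = (x_2 − 9)/17 = -5/9
  x_3 = -5/9;  a_3 = 7;  x_4 = (x_3 − 7)/17 = -4/9
Digits: (10, 7, 9, 7).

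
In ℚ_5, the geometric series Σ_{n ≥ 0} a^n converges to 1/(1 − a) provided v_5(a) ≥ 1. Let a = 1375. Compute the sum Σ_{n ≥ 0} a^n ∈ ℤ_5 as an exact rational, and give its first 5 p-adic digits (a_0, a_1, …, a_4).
Σ a^n = 1/(1 − a) = -1/1374;  first 5 digits = (1, 0, 0, 1, 2)

v_5(a) = 3 ≥ 1, so the series converges in ℤ_5 to 1/(1 − a) = 1/(1 − 1375) = -1/1374. Expand this rational in ℤ_5: compute digits iteratively via d_i = x_i mod 5, x_{i+1} = (x_i − d_i)/5. The first 5 digits are (1, 0, 0, 1, 2).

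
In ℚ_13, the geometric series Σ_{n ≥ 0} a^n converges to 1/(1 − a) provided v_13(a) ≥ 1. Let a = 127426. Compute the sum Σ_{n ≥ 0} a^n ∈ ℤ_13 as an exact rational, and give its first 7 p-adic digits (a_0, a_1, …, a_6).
Σ a^n = 1/(1 − a) = -1/127425;  first 7 digits = (1, 0, 0, 6, 4, 0, 10)

v_13(a) = 3 ≥ 1, so the series converges in ℤ_13 to 1/(1 − a) = 1/(1 − 127426) = -1/127425. Expand this rational in ℤ_13: compute digits iteratively via d_i = x_i mod 13, x_{i+1} = (x_i − d_i)/13. The first 7 digits are (1, 0, 0, 6, 4, 0, 10).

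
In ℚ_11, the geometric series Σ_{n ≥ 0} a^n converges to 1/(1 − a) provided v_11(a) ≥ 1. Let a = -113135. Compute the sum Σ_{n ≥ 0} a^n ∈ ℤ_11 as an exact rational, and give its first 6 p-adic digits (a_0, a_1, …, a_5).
Σ a^n = 1/(1 − a) = 1/113136;  first 6 digits = (1, 0, 0, 3, 3, 10)

v_11(a) = 3 ≥ 1, so the series converges in ℤ_11 to 1/(1 − a) = 1/(1 − (-113135)) = 1/113136. Expand this rational in ℤ_11: compute digits iteratively via d_i = x_i mod 11, x_{i+1} = (x_i − d_i)/11. The first 6 digits are (1, 0, 0, 3, 3, 10).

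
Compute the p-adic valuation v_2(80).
v_2(80) = 4

v_2(n) is the largest exponent k such that 2^k divides n. Factor out: 80 = 2^4 · 5. (Sign doesn't affect v_p.) So v_2(80) = 4.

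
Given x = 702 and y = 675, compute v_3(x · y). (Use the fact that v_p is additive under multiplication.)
v_3(473850) = 6

v_p(x) = 3 (factor: 702 = 3^3 · 26); v_p(y) = 3 (factor: 675 = 3^3 · 25). Additivity: v_p(xy) = v_p(x) + v_p(y) = 3 + 3 = 6. (Direct check: xy = 473850 = 3^6 · (650).)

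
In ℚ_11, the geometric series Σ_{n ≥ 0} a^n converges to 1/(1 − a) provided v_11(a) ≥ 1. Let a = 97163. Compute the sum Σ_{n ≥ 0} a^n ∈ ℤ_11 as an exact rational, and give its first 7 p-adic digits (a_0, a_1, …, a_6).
Σ a^n = 1/(1 − a) = -1/97162;  first 7 digits = (1, 0, 0, 7, 6, 0, 5)

v_11(a) = 3 ≥ 1, so the series converges in ℤ_11 to 1/(1 − a) = 1/(1 − 97163) = -1/97162. Expand this rational in ℤ_11: compute digits iteratively via d_i = x_i mod 11, x_{i+1} = (x_i − d_i)/11. The first 7 digits are (1, 0, 0, 7, 6, 0, 5).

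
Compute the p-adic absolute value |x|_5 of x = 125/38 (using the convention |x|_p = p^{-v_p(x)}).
|125/38|_5 = 1/125

Step 1 — compute v_5(x) by factoring powers of 5 out of the numerator and denominator: v_5(125/38) = 3. Step 2 — apply |x|_p = p^{-v_p(x)} = 5^{-3} = 1/125.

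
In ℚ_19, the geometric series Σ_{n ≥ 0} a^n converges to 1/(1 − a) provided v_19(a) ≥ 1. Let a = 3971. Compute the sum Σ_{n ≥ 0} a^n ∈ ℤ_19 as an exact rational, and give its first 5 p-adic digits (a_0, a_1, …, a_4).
Σ a^n = 1/(1 − a) = -1/3970;  first 5 digits = (1, 0, 11, 0, 7)

v_19(a) = 2 ≥ 1, so the series converges in ℤ_19 to 1/(1 − a) = 1/(1 − 3971) = -1/3970. Expand this rational in ℤ_19: compute digits iteratively via d_i = x_i mod 19, x_{i+1} = (x_i − d_i)/19. The first 5 digits are (1, 0, 11, 0, 7).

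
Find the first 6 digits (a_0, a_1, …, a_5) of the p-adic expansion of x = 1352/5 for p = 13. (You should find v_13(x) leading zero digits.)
(a_0, …, a_5) = (0, 0, 12, 7, 2, 5)

v_13(1352/5) = 2, so a_0 = ... = a_1 = 0. Factor out: x = 13^2 · u with u = 8/5 a unit in ℤ_13. Expand u iteratively via a_{v+i} = u_i mod 13, u_{i+1} = (u_i − a_{v+i})/13:
  u_0 = 8/5;  a_2 = 12;  u_1 = (u_0 − 12)/13 = -4/5
  u_1 = -4/5;  a_3 = 7;  u_2 = (u_1 − 7)/13 = -3/5
  u_2 = -3/5;  a_4 = 2;  u_3 = (u_2 − 2)/13 = -1/5
  u_3 = -1/5;  a_5 = 5;  u_4 = (u_3 − 5)/13 = -2/5
Digits: (0, 0, 12, 7, 2, 5).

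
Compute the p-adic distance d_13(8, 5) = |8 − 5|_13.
d_13(8, 5) = 1

Step 1 — x − y = 8 − 5 = 3. Step 2 — v_13(3) = 0 (factor: 3 = (13^0 · 3); the sign does not affect v_p). Step 3 — |x − y|_13 = 13^{0} = 1.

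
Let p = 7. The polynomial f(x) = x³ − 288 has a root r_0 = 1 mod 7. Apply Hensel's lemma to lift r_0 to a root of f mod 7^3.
r_2 = 15 (mod 343)

Hensel: r_{i+1} = r_i − f(r_i)/f′(r_i) mod 7^{i+2}, where f′(x) = 3x². Iterate:
  r_0 = 1 (mod 7)
  r_1 = 15 (mod 49)
  r_2 = 15 (mod 343)
Final: r = 15 with f(r) ≡ 0 mod 7^3.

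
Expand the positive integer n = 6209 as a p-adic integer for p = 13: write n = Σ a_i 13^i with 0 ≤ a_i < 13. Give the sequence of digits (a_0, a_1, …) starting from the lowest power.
(a_0, a_1, …) = (8, 9, 10, 2)

Repeated division by 13 gives the digits low-to-high: 6209 = 8 + 9·13^1 + 10·13^2 + 2·13^3. Digit sequence: (8, 9, 10, 2).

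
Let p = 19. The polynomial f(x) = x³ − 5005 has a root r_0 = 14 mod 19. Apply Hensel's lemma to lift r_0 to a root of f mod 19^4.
r_3 = 101360 (mod 130321)

Hensel: r_{i+1} = r_i − f(r_i)/f′(r_i) mod 19^{i+2}, where f′(x) = 3x². Iterate:
  r_0 = 14 (mod 19)
  r_1 = 280 (mod 361)
  r_2 = 5334 (mod 6859)
  r_3 = 101360 (mod 130321)
Final: r = 101360 with f(r) ≡ 0 mod 19^4.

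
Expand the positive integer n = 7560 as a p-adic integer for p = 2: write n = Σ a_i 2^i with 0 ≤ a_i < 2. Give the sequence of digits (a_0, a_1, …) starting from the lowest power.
(a_0, a_1, …) = (0, 0, 0, 1, 0, 0, 0, 1, 1, 0, 1, 1, 1)

Repeated division by 2 gives the digits low-to-high: 7560 = 1·2^3 + 1·2^7 + 1·2^8 + 1·2^10 + 1·2^11 + 1·2^12. Digit sequence: (0, 0, 0, 1, 0, 0, 0, 1, 1, 0, 1, 1, 1).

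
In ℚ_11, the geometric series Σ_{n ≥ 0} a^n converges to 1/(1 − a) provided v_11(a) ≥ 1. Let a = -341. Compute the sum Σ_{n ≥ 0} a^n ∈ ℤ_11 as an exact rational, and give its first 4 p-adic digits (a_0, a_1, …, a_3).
Σ a^n = 1/(1 − a) = 1/342;  first 4 digits = (1, 2, 1, 7)

v_11(a) = 1 ≥ 1, so the series converges in ℤ_11 to 1/(1 − a) = 1/(1 − (-341)) = 1/342. Expand this rational in ℤ_11: compute digits iteratively via d_i = x_i mod 11, x_{i+1} = (x_i − d_i)/11. The first 4 digits are (1, 2, 1, 7).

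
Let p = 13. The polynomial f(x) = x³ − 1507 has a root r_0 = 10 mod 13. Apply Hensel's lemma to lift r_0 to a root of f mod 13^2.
r_1 = 10 (mod 169)

Hensel: r_{i+1} = r_i − f(r_i)/f′(r_i) mod 13^{i+2}, where f′(x) = 3x². Iterate:
  r_0 = 10 (mod 13)
  r_1 = 10 (mod 169)
Final: r = 10 with f(r) ≡ 0 mod 13^2.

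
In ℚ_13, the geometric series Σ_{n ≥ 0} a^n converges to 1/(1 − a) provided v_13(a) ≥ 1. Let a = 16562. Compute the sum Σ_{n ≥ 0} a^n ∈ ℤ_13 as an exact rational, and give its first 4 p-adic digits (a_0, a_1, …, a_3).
Σ a^n = 1/(1 − a) = -1/16561;  first 4 digits = (1, 0, 7, 7)

v_13(a) = 2 ≥ 1, so the series converges in ℤ_13 to 1/(1 − a) = 1/(1 − 16562) = -1/16561. Expand this rational in ℤ_13: compute digits iteratively via d_i = x_i mod 13, x_{i+1} = (x_i − d_i)/13. The first 4 digits are (1, 0, 7, 7).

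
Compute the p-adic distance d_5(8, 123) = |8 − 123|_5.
d_5(8, 123) = 1/5

Step 1 — x − y = 8 − 123 = -115. Step 2 — v_5(-115) = 1 (factor: -115 = −(5^1 · 23); the sign does not affect v_p). Step 3 — |x − y|_5 = 5^{-1} = 1/5.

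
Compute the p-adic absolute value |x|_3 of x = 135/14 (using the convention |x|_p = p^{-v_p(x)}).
|135/14|_3 = 1/27

Step 1 — compute v_3(x) by factoring powers of 3 out of the numerator and denominator: v_3(135/14) = 3. Step 2 — apply |x|_p = p^{-v_p(x)} = 3^{-3} = 1/27.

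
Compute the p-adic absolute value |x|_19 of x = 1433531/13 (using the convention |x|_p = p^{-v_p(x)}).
|1433531/13|_19 = 1/130321

Step 1 — compute v_19(x) by factoring powers of 19 out of the numerator and denominator: v_19(1433531/13) = 4. Step 2 — apply |x|_p = p^{-v_p(x)} = 19^{-4} = 1/130321.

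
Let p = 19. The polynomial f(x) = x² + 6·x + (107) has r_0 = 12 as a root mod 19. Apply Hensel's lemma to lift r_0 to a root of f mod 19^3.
r_2 = 2444 (mod 6859)

Hensel: r_{i+1} = r_i − f(r_i)·(f′(r_i))^{-1} mod 19^{i+2}, f′(x) = 2x + 6. Iterate:
  r_0 = 12 (mod 19)
  r_1 = 278 (mod 361)
  r_2 = 2444 (mod 6859)
Final: r = 2444 satisfies f(r) ≡ 0 mod 19^3.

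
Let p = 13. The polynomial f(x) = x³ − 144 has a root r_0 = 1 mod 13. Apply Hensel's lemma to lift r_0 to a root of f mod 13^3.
r_2 = 950 (mod 2197)

Hensel: r_{i+1} = r_i − f(r_i)/f′(r_i) mod 13^{i+2}, where f′(x) = 3x². Iterate:
  r_0 = 1 (mod 13)
  r_1 = 105 (mod 169)
  r_2 = 950 (mod 2197)
Final: r = 950 with f(r) ≡ 0 mod 13^3.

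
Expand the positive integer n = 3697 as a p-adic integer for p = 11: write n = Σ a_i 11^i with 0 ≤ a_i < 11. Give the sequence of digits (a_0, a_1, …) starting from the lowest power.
(a_0, a_1, …) = (1, 6, 8, 2)

Repeated division by 11 gives the digits low-to-high: 3697 = 1 + 6·11^1 + 8·11^2 + 2·11^3. Digit sequence: (1, 6, 8, 2).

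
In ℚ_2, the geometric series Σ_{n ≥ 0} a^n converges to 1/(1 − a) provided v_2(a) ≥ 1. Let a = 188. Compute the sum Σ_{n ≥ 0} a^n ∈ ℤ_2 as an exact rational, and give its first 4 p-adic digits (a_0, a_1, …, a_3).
Σ a^n = 1/(1 − a) = -1/187;  first 4 digits = (1, 0, 1, 1)

v_2(a) = 2 ≥ 1, so the series converges in ℤ_2 to 1/(1 − a) = 1/(1 − 188) = -1/187. Expand this rational in ℤ_2: compute digits iteratively via d_i = x_i mod 2, x_{i+1} = (x_i − d_i)/2. The first 4 digits are (1, 0, 1, 1).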